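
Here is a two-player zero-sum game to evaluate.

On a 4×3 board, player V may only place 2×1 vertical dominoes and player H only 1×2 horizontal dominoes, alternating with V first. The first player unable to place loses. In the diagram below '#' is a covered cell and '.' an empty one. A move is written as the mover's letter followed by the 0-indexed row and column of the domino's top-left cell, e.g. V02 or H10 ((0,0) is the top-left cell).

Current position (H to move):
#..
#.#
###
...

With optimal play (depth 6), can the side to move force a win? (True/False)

H winning at [#../#.#/###/...]: True

ply 1, H at #../#.#/###/... | H01=+1→###/#.#/###/...*; H30=-1→#../#.#/###/##.; H31=-1→#../#.#/###/.##
ply 2: ###/#.#/###/... is terminal -1 (V); from #../#.#/###/... depth 6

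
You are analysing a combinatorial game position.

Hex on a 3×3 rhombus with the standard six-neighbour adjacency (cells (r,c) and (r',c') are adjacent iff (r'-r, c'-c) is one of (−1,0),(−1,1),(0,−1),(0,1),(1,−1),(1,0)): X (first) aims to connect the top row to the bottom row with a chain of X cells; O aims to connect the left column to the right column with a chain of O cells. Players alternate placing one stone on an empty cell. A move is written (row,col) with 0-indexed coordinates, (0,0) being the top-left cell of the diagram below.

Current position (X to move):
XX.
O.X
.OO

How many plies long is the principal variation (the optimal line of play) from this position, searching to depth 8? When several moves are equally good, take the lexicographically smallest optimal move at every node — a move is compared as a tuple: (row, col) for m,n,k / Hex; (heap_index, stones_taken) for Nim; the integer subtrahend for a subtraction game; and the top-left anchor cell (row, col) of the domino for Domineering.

PV length from [XX./O.X/.OO]: 2 plies

p1 X@[XX./O.X/.OO]: (0,2)[XXX/O.X/.OO]-1* (1,1)[XX./OXX/.OO]-1 (2,0)[XX./O.X/XOO]-1
p2 O@[XXX/O.X/.OO]: (1,1)[XXX/OOX/.OO]+1* (2,0)[XXX/O.X/OOO]+1
p3 X@[XXX/OOX/.OO] terminal -1; root [XX./O.X/.OO] d8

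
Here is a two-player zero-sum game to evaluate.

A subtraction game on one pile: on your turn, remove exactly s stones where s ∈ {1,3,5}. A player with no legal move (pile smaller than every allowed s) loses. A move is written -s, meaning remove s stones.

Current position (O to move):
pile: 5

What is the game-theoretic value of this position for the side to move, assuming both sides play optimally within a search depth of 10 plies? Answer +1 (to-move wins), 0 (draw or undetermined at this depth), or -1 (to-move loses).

value(5, O) = +1

p1 O@[5]: -1[4]+1* -3[2]+1 -5[0]+1
p2 X@[4]: -1[3]-1* -3[1]-1
p3 O@[3]: -1[2]+1* -3[0]+1
p4 X@[2]: -1[1]-1*
p5 O@[1]: -1[0]+1*
p6 X@[0] terminal -1; root [5] d10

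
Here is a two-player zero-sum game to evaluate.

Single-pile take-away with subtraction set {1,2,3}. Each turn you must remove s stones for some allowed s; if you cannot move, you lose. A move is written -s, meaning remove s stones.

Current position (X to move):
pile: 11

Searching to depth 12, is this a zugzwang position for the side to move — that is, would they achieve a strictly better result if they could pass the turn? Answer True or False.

p1 X@[11]: -1[10]-1 -2[9]-1 -3[8]+1*
p2 O@[8]: -1[7]-1* -2[6]-1 -3[5]-1
p3 X@[7]: -1[6]-1 -2[5]-1 -3[4]+1*
p4 O@[4]: -1[3]-1* -2[2]-1 -3[1]-1
p5 X@[3]: -1[2]-1 -2[1]-1 -3[0]+1*
p6 O@[0] terminal -1; root [11] d12
suppose X passes — search the same position with O to move:
pass> p1 O@[11]: -1[10]-1 -2[9]-1 -3[8]+1*
pass> p2 X@[8]: -1[7]-1* -2[6]-1 -3[5]-1
pass> p3 O@[7]: -1[6]-1 -2[5]-1 -3[4]+1*
pass> p4 X@[4]: -1[3]-1* -2[2]-1 -3[1]-1
pass> p5 O@[3]: -1[2]-1 -2[1]-1 -3[0]+1*
pass> p6 X@[0] terminal -1; root [11] d12
for X: play +1, pass -1

zugzwang(11, X) = False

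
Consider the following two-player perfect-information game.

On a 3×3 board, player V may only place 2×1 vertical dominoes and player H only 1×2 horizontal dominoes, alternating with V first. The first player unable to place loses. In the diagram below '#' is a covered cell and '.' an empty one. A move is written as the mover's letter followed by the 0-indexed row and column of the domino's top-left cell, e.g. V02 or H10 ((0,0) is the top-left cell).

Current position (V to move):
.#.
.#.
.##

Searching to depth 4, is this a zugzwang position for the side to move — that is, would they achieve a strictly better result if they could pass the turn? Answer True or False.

ply 1, V at .#./.#./.## | V00=+1→##./##./.##*; V02=+1→.##/.##/.##; V10=+1→.#./##./###
ply 2: ##./##./.## is terminal -1 (H); from .#./.#./.## depth 4
if V skipped the turn, H would face:
~ ply 1: .#./.#./.## is terminal -1 (H); from .#./.#./.## depth 4
compare (V): move=+1 vs pass=+1

zugzwang(.#./.#./.##, V) = False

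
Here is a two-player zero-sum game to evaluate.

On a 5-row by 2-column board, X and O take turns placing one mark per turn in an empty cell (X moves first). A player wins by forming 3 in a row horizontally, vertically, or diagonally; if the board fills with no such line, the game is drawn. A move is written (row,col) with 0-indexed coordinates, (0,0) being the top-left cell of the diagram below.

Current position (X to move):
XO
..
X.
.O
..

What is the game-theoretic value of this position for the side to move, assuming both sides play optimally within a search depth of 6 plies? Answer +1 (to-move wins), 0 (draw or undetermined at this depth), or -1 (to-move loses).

value(XO/../X./.O/.., X) = +1

ply 1, X at XO/../X./.O/.. | (1,0)=+1→XO/X./X./.O/..*; (1,1)=+0→XO/.X/X./.O/..; (2,1)=+0→XO/../XX/.O/..; (3,0)=+1→XO/../X./XO/..; (4,0)=+1→XO/../X./.O/X.; (4,1)=+0→XO/../X./.O/.X
ply 2: XO/X./X./.O/.. is terminal -1 (O); from XO/../X./.O/.. depth 6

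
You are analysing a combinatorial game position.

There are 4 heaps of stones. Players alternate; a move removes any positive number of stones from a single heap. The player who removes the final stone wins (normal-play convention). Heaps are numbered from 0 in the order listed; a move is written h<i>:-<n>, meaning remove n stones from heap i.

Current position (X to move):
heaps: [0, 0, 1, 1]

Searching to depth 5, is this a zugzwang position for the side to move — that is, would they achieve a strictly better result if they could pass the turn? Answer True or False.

[(0,0,1,1)] X move#1: h2:-1:-1/(0,0,0,1)*, h3:-1:-1/(0,0,1,0)
[(0,0,0,1)] O move#2: h3:-1:+1/(0,0,0,0)*
[(0,0,0,0)] end (terminal -1, X#3); searched (0,0,1,1) to 5
pass branch (O moves first from the same position):
  | [(0,0,1,1)] O move#1: h2:-1:-1/(0,0,0,1)*, h3:-1:-1/(0,0,1,0)
  | [(0,0,0,1)] X move#2: h3:-1:+1/(0,0,0,0)*
  | [(0,0,0,0)] end (terminal -1, O#3); searched (0,0,1,1) to 5
X moving scores -1; X passing scores +1

zugzwang((0,0,1,1), X) = True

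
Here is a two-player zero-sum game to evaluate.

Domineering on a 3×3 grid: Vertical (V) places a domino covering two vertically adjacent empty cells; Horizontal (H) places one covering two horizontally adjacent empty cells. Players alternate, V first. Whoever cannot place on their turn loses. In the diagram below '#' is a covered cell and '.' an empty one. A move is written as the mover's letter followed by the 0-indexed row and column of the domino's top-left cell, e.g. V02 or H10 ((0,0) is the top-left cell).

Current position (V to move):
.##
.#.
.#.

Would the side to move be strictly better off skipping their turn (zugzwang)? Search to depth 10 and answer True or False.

zugzwang(.##/.#./.#., V) = False

[.##/.#./.#.] V move#1: V00:+1/###/##./.#.*, V10:+1/.##/##./##., V12:+1/.##/.##/.##
[###/##./.#.] end (terminal -1, H#2); searched .##/.#./.#. to 10
if V skipped the turn, H would face:
~ [.##/.#./.#.] end (terminal -1, H#1); searched .##/.#./.#. to 10
compare (V): move=+1 vs pass=+1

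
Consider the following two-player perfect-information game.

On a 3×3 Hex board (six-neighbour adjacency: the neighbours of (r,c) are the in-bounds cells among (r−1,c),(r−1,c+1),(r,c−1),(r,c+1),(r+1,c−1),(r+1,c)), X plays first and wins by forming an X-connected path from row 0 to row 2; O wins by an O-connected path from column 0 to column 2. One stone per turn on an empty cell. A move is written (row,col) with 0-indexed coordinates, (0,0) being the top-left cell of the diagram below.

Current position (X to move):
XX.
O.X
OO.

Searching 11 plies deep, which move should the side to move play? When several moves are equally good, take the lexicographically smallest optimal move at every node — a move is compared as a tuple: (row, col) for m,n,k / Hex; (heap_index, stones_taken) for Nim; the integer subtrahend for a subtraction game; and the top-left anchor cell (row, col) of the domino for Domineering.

X's best at [XX./O.X/OO.]: (2,2)

p1 X@[XX./O.X/OO.]: (0,2)[XXX/O.X/OO.]-1 (1,1)[XX./OXX/OO.]-1 (2,2)[XX./O.X/OOX]+1*
p2 O@[XX./O.X/OOX]: (0,2)[XXO/O.X/OOX]-1* (1,1)[XX./OOX/OOX]-1
p3 X@[XXO/O.X/OOX]: (1,1)[XXO/OXX/OOX]+1*
p4 O@[XXO/OXX/OOX] terminal -1; root [XX./O.X/OO.] d11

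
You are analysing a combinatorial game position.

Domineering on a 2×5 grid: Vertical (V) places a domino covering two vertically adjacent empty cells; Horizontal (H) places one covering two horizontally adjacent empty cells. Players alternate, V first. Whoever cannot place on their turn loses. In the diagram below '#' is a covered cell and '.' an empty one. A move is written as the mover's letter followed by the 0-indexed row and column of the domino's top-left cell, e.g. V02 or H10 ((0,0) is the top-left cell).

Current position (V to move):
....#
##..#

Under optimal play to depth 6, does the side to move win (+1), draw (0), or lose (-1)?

p1 V@[....#/##..#]: V02[..#.#/###.#]+1* V03[...##/##.##]-1
p2 H@[..#.#/###.#]: H00[###.#/###.#]-1*
p3 V@[###.#/###.#]: V03[#####/#####]+1*
p4 H@[#####/#####] terminal -1; root [....#/##..#] d6

value(....#/##..#, V) = +1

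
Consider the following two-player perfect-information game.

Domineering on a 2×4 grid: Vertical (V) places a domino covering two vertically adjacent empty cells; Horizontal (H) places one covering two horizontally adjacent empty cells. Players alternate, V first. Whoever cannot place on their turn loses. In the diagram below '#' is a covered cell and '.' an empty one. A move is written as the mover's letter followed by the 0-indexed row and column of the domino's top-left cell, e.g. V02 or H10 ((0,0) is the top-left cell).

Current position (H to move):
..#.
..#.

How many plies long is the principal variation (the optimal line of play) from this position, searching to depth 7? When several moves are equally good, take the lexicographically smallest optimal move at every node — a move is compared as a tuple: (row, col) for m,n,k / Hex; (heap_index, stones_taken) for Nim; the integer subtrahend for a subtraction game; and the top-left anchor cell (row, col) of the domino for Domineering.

PV length from [..#./..#.]: 3 plies

p1 H@[..#./..#.]: H00[###./..#.]+1* H10[..#./###.]+1
p2 V@[###./..#.]: V03[####/..##]-1*
p3 H@[####/..##]: H10[####/####]+1*
p4 V@[####/####] terminal -1; root [..#./..#.] d7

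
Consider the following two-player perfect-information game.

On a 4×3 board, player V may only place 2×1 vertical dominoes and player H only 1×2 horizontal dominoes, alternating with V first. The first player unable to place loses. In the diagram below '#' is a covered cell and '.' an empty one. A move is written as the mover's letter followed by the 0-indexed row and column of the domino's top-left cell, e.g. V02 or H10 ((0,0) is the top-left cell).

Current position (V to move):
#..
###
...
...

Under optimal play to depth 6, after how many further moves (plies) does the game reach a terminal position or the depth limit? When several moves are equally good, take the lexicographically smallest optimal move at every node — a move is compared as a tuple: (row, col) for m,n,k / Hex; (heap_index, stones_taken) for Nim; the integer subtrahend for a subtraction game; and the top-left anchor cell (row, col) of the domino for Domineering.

PV length from [#../###/.../...]: 3 plies

[#../###/.../...] V move#1: V20:-1/#../###/#../#.., V21:+1/#../###/.#./.#.*, V22:-1/#../###/..#/..#
[#../###/.#./.#.] H move#2: H01:-1/###/###/.#./.#.*
[###/###/.#./.#.] V move#3: V20:+1/###/###/##./##.*, V22:+1/###/###/.##/.##
[###/###/##./##.] end (terminal -1, H#4); searched #../###/.../... to 6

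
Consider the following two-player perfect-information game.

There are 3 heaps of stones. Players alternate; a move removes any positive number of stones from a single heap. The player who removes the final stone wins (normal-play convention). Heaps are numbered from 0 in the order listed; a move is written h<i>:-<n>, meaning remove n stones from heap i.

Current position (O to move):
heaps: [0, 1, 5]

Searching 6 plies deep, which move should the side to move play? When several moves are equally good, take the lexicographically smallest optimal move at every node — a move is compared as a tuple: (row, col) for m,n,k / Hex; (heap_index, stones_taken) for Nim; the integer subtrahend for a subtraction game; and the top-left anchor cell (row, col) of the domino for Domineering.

O's best at [(0,1,5)]: h2:-4

p1 O@[(0,1,5)]: h1:-1[(0,0,5)]-1 h2:-1[(0,1,4)]-1 h2:-2[(0,1,3)]-1 h2:-3[(0,1,2)]-1 h2:-4[(0,1,1)]+1* h2:-5[(0,1,0)]-1
p2 X@[(0,1,1)]: h1:-1[(0,0,1)]-1* h2:-1[(0,1,0)]-1
p3 O@[(0,0,1)]: h2:-1[(0,0,0)]+1*
p4 X@[(0,0,0)] terminal -1; root [(0,1,5)] d6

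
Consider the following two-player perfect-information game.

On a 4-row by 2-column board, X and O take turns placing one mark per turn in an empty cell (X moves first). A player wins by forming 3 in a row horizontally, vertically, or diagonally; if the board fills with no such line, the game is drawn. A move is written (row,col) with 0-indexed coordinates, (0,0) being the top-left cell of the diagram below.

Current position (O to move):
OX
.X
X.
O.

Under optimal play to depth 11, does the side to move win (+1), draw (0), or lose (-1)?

p1 O@[OX/.X/X./O.]: (1,0)[OX/OX/X./O.]-1 (2,1)[OX/.X/XO/O.]+0* (3,1)[OX/.X/X./OO]-1
p2 X@[OX/.X/XO/O.]: (1,0)[OX/XX/XO/O.]+0* (3,1)[OX/.X/XO/OX]+0
p3 O@[OX/XX/XO/O.]: (3,1)[OX/XX/XO/OO]+0*
p4 X@[OX/XX/XO/OO] terminal +0; root [OX/.X/X./O.] d11

value(OX/.X/X./O., O) = 0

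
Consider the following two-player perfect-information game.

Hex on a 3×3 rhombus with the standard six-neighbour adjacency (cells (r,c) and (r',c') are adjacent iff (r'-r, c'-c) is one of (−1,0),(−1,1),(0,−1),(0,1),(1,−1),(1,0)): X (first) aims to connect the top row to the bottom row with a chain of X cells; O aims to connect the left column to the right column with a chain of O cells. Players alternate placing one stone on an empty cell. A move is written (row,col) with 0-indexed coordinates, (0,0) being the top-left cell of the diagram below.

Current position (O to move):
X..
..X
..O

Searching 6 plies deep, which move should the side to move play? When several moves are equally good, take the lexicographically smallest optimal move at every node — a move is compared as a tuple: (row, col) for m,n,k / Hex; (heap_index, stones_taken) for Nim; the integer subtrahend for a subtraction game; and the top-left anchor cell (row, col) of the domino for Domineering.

p1 O@[X../..X/..O]: (0,1)[XO./..X/..O]-1 (0,2)[X.O/..X/..O]-1 (1,0)[X../O.X/..O]-1 (1,1)[X../.OX/..O]+1* (2,0)[X../..X/O.O]-1 (2,1)[X../..X/.OO]-1
p2 X@[X../.OX/..O]: (0,1)[XX./.OX/..O]-1* (0,2)[X.X/.OX/..O]-1 (1,0)[X../XOX/..O]-1 (2,0)[X../.OX/X.O]-1 (2,1)[X../.OX/.XO]-1
p3 O@[XX./.OX/..O]: (0,2)[XXO/.OX/..O]+1* (1,0)[XX./OOX/..O]+1 (2,0)[XX./.OX/O.O]+1 (2,1)[XX./.OX/.OO]+1
p4 X@[XXO/.OX/..O]: (1,0)[XXO/XOX/..O]-1* (2,0)[XXO/.OX/X.O]-1 (2,1)[XXO/.OX/.XO]-1
p5 O@[XXO/XOX/..O]: (2,0)[XXO/XOX/O.O]+1* (2,1)[XXO/XOX/.OO]-1
p6 X@[XXO/XOX/O.O] terminal -1; root [X../..X/..O] d6

O's best at [X../..X/..O]: (1,1)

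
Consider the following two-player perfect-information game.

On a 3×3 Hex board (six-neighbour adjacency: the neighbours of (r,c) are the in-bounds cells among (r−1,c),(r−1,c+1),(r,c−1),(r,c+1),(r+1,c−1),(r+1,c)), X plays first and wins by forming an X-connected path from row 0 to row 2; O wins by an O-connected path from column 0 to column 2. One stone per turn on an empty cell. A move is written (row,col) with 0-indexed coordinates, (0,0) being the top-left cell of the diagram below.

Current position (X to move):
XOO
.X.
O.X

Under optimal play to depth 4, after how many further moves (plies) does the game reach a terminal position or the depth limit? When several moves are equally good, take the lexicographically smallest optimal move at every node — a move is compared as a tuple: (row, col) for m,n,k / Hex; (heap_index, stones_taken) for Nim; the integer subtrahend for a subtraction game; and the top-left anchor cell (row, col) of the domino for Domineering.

p1 X@[XOO/.X./O.X]: (1,0)[XOO/XX./O.X]+1* (1,2)[XOO/.XX/O.X]-1 (2,1)[XOO/.X./OXX]-1
p2 O@[XOO/XX./O.X]: (1,2)[XOO/XXO/O.X]-1* (2,1)[XOO/XX./OOX]-1
p3 X@[XOO/XXO/O.X]: (2,1)[XOO/XXO/OXX]+1*
p4 O@[XOO/XXO/OXX] terminal -1; root [XOO/.X./O.X] d4

PV length from [XOO/.X./O.X]: 3 plies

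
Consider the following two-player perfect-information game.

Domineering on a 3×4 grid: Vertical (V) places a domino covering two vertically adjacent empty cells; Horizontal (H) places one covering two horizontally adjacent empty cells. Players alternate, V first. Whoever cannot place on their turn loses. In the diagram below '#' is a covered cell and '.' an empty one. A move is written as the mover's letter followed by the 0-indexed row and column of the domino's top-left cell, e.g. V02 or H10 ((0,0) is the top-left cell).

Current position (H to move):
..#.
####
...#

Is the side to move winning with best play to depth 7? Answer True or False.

H winning at [..#./####/...#]: True

ply 1, H at ..#./####/...# | H00=+1→###./####/...#*; H20=+1→..#./####/##.#; H21=+1→..#./####/.###
ply 2: ###./####/...# is terminal -1 (V); from ..#./####/...# depth 7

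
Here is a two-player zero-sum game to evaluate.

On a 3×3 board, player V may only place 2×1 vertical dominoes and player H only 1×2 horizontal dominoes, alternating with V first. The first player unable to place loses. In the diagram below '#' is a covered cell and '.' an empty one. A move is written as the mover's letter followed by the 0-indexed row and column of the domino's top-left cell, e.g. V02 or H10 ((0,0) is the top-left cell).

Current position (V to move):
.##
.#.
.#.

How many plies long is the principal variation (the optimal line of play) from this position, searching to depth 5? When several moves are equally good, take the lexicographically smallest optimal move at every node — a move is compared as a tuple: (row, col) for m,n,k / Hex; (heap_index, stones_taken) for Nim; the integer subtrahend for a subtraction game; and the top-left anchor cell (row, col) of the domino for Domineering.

PV length from [.##/.#./.#.]: 1 ply

ply 1, V at .##/.#./.#. | V00=+1→###/##./.#.*; V10=+1→.##/##./##.; V12=+1→.##/.##/.##
ply 2: ###/##./.#. is terminal -1 (H); from .##/.#./.#. depth 5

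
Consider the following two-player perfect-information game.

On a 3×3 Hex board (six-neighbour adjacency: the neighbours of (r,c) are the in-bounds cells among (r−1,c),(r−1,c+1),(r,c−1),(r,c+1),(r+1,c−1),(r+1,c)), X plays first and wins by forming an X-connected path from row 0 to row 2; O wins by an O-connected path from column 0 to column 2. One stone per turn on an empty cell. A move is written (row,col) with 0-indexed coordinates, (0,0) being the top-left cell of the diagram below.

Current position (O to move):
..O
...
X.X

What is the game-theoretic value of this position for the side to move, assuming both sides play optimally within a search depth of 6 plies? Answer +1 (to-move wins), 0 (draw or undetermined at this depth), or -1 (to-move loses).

p1 O@[..O/.../X.X]: (0,0)[O.O/.../X.X]-1 (0,1)[.OO/.../X.X]+1* (1,0)[..O/O../X.X]+1 (1,1)[..O/.O./X.X]-1 (1,2)[..O/..O/X.X]-1 (2,1)[..O/.../XOX]-1
p2 X@[.OO/.../X.X]: (0,0)[XOO/.../X.X]-1* (1,0)[.OO/X../X.X]-1 (1,1)[.OO/.X./X.X]-1 (1,2)[.OO/..X/X.X]-1 (2,1)[.OO/.../XXX]-1
p3 O@[XOO/.../X.X]: (1,0)[XOO/O../X.X]+1* (1,1)[XOO/.O./X.X]-1 (1,2)[XOO/..O/X.X]-1 (2,1)[XOO/.../XOX]-1
p4 X@[XOO/O../X.X] terminal -1; root [..O/.../X.X] d6

value(..O/.../X.X, O) = +1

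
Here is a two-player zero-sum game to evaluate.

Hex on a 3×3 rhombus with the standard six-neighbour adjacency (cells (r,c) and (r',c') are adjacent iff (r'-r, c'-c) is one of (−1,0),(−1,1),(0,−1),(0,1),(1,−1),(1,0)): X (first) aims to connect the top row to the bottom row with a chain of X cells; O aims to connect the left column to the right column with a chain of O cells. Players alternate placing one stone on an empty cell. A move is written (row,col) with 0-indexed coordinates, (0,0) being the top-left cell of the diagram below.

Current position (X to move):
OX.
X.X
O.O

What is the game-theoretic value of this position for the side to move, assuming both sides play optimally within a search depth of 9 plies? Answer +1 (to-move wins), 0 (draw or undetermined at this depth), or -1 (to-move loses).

p1 X@[OX./X.X/O.O]: (0,2)[OXX/X.X/O.O]-1 (1,1)[OX./XXX/O.O]-1 (2,1)[OX./X.X/OXO]+1*
p2 O@[OX./X.X/OXO]: (0,2)[OXO/X.X/OXO]-1* (1,1)[OX./XOX/OXO]-1
p3 X@[OXO/X.X/OXO]: (1,1)[OXO/XXX/OXO]+1*
p4 O@[OXO/XXX/OXO] terminal -1; root [OX./X.X/O.O] d9

value(OX./X.X/O.O, X) = +1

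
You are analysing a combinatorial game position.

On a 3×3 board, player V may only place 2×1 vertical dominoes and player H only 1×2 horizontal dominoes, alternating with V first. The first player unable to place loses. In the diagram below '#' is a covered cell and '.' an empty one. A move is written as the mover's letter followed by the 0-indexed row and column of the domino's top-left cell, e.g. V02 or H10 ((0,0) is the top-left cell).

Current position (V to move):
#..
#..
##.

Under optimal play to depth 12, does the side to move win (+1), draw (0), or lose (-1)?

value(#../#../##., V) = +1

p1 V@[#../#../##.]: V01[##./##./##.]+1* V02[#.#/#.#/##.]+1 V12[#../#.#/###]-1
p2 H@[##./##./##.] terminal -1; root [#../#../##.] d12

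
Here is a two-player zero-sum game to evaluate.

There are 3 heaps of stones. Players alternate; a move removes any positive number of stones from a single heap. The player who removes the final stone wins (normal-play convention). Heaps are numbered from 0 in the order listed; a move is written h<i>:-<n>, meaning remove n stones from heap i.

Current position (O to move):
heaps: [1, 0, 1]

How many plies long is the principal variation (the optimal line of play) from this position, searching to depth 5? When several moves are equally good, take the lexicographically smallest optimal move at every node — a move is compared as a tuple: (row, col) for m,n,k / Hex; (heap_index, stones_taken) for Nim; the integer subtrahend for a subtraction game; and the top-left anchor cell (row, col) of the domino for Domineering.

p1 O@[(1,0,1)]: h0:-1[(0,0,1)]-1* h2:-1[(1,0,0)]-1
p2 X@[(0,0,1)]: h2:-1[(0,0,0)]+1*
p3 O@[(0,0,0)] terminal -1; root [(1,0,1)] d5

PV length from [(1,0,1)]: 2 plies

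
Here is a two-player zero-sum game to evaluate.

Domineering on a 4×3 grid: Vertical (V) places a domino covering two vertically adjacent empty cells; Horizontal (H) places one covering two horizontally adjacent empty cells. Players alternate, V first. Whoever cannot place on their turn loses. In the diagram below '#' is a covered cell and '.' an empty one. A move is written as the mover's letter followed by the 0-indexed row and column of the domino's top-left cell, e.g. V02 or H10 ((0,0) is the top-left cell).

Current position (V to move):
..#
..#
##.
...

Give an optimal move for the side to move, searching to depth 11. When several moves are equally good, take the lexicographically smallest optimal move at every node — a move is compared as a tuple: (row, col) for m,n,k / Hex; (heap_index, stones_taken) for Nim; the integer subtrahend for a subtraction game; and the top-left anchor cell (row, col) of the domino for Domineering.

V's best at [..#/..#/##./...]: V00

p1 V@[..#/..#/##./...]: V00[#.#/#.#/##./...]+1* V01[.##/.##/##./...]+1 V22[..#/..#/###/..#]-1
p2 H@[#.#/#.#/##./...]: H30[#.#/#.#/##./##.]-1* H31[#.#/#.#/##./.##]-1
p3 V@[#.#/#.#/##./##.]: V01[###/###/##./##.]+1* V22[#.#/#.#/###/###]+1
p4 H@[###/###/##./##.] terminal -1; root [..#/..#/##./...] d11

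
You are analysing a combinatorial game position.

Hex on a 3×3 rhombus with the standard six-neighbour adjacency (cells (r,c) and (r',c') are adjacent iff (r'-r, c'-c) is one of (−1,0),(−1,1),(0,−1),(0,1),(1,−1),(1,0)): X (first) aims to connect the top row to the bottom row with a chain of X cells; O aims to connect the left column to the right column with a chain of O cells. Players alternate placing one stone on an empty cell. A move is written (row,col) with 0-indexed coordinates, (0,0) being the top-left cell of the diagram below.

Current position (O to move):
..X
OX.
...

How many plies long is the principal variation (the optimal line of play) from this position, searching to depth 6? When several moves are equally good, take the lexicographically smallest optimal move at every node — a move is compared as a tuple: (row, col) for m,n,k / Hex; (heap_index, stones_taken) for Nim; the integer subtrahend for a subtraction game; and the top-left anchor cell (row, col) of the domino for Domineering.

PV length from [..X/OX./...]: 4 plies

ply 1, O at ..X/OX./... | (0,0)=-1→O.X/OX./...*; (0,1)=-1→.OX/OX./...; (1,2)=-1→..X/OXO/...; (2,0)=-1→..X/OX./O..; (2,1)=-1→..X/OX./.O.; (2,2)=-1→..X/OX./..O
ply 2, X at O.X/OX./... | (0,1)=+1→OXX/OX./...*; (1,2)=+1→O.X/OXX/...; (2,0)=+1→O.X/OX./X..; (2,1)=+1→O.X/OX./.X.; (2,2)=+1→O.X/OX./..X
ply 3, O at OXX/OX./... | (1,2)=-1→OXX/OXO/...*; (2,0)=-1→OXX/OX./O..; (2,1)=-1→OXX/OX./.O.; (2,2)=-1→OXX/OX./..O
ply 4, X at OXX/OXO/... | (2,0)=+1→OXX/OXO/X..*; (2,1)=+1→OXX/OXO/.X.; (2,2)=+1→OXX/OXO/..X
ply 5: OXX/OXO/X.. is terminal -1 (O); from ..X/OX./... depth 6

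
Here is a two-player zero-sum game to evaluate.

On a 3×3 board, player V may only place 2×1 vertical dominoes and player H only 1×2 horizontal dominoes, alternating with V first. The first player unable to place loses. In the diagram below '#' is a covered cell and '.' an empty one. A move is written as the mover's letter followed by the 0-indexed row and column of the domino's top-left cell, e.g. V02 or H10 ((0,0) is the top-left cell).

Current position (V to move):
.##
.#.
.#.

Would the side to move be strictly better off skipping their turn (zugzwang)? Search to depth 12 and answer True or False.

zugzwang(.##/.#./.#., V) = False

p1 V@[.##/.#./.#.]: V00[###/##./.#.]+1* V10[.##/##./##.]+1 V12[.##/.##/.##]+1
p2 H@[###/##./.#.] terminal -1; root [.##/.#./.#.] d12
pass branch (H moves first from the same position):
  | p1 H@[.##/.#./.#.] terminal -1; root [.##/.#./.#.] d12
V moving scores +1; V passing scores +1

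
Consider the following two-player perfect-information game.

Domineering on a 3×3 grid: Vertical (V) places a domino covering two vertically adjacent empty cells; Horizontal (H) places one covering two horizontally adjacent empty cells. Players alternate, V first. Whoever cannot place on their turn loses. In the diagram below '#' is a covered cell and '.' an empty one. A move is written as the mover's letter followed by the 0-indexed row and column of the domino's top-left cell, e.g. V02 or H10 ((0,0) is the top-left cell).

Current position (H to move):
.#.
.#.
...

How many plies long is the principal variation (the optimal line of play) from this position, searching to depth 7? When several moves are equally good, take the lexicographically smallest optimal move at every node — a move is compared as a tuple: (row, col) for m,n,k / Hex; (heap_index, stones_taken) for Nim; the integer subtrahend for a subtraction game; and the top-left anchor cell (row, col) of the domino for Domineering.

[.#./.#./...] H move#1: H20:-1/.#./.#./##.*, H21:-1/.#./.#./.##
[.#./.#./##.] V move#2: V00:+1/##./##./##.*, V02:+1/.##/.##/##., V12:+1/.#./.##/###
[##./##./##.] end (terminal -1, H#3); searched .#./.#./... to 7

PV length from [.#./.#./...]: 2 plies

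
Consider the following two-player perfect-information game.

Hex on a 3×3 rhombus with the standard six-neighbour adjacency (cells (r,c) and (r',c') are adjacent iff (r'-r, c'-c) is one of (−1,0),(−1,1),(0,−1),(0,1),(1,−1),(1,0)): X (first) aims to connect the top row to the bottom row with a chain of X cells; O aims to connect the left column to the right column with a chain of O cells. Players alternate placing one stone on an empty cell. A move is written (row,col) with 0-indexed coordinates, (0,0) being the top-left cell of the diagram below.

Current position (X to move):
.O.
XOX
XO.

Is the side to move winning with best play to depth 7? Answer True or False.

X winning at [.O./XOX/XO.]: True

[.O./XOX/XO.] X move#1: (0,0):+1/XO./XOX/XO.*, (0,2):+1/.OX/XOX/XO., (2,2):+1/.O./XOX/XOX
[XO./XOX/XO.] end (terminal -1, O#2); searched .O./XOX/XO. to 7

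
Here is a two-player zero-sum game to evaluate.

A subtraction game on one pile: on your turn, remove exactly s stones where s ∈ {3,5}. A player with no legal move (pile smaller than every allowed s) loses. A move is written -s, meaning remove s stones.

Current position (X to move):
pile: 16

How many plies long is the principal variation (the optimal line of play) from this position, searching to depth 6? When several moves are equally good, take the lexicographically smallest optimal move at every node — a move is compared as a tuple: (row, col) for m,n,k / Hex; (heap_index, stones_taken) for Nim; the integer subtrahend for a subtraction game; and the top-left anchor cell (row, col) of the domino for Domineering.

PV length from [16]: 4 plies

ply 1, X at 16 | -3=-1→13*; -5=-1→11
ply 2, O at 13 | -3=+1→10*; -5=+1→8
ply 3, X at 10 | -3=-1→7*; -5=-1→5
ply 4, O at 7 | -3=-1→4; -5=+1→2*
ply 5: 2 is terminal -1 (X); from 16 depth 6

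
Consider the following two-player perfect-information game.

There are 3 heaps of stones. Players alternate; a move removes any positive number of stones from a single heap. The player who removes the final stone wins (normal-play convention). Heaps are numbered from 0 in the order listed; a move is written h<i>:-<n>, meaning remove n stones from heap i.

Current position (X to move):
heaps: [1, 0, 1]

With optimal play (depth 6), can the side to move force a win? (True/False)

X winning at [(1,0,1)]: False

ply 1, X at (1,0,1) | h0:-1=-1→(0,0,1)*; h2:-1=-1→(1,0,0)
ply 2, O at (0,0,1) | h2:-1=+1→(0,0,0)*
ply 3: (0,0,0) is terminal -1 (X); from (1,0,1) depth 6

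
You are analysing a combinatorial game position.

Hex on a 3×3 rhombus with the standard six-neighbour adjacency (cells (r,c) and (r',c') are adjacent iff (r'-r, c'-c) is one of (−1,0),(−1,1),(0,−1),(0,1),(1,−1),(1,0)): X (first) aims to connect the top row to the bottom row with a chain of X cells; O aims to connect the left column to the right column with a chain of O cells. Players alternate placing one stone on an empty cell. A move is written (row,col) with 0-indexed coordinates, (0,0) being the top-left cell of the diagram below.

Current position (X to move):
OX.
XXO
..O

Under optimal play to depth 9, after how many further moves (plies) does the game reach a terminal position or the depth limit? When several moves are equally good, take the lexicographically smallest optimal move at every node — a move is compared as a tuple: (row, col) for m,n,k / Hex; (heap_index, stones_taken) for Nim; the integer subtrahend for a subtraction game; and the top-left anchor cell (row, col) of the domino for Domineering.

PV length from [OX./XXO/..O]: 3 plies

[OX./XXO/..O] X move#1: (0,2):+1/OXX/XXO/..O*, (2,0):+1/OX./XXO/X.O, (2,1):+1/OX./XXO/.XO
[OXX/XXO/..O] O move#2: (2,0):-1/OXX/XXO/O.O*, (2,1):-1/OXX/XXO/.OO
[OXX/XXO/O.O] X move#3: (2,1):+1/OXX/XXO/OXO*
[OXX/XXO/OXO] end (terminal -1, O#4); searched OX./XXO/..O to 9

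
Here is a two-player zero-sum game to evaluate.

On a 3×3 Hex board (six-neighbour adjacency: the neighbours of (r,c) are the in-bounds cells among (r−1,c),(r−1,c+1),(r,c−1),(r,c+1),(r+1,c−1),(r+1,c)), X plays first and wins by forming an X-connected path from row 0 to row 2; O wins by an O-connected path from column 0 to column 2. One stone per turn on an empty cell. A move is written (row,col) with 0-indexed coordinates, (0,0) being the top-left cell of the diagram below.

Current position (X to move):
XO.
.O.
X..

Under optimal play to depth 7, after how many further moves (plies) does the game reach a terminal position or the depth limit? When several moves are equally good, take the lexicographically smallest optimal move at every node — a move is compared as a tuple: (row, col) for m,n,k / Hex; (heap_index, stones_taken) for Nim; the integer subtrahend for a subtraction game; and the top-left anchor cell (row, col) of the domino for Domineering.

PV length from [XO./.O./X..]: 5 plies

p1 X@[XO./.O./X..]: (0,2)[XOX/.O./X..]+1* (1,0)[XO./XO./X..]+1 (1,2)[XO./.OX/X..]+1 (2,1)[XO./.O./XX.]-1 (2,2)[XO./.O./X.X]-1
p2 O@[XOX/.O./X..]: (1,0)[XOX/OO./X..]-1* (1,2)[XOX/.OO/X..]-1 (2,1)[XOX/.O./XO.]-1 (2,2)[XOX/.O./X.O]-1
p3 X@[XOX/OO./X..]: (1,2)[XOX/OOX/X..]+1* (2,1)[XOX/OO./XX.]-1 (2,2)[XOX/OO./X.X]-1
p4 O@[XOX/OOX/X..]: (2,1)[XOX/OOX/XO.]-1* (2,2)[XOX/OOX/X.O]-1
p5 X@[XOX/OOX/XO.]: (2,2)[XOX/OOX/XOX]+1*
p6 O@[XOX/OOX/XOX] terminal -1; root [XO./.O./X..] d7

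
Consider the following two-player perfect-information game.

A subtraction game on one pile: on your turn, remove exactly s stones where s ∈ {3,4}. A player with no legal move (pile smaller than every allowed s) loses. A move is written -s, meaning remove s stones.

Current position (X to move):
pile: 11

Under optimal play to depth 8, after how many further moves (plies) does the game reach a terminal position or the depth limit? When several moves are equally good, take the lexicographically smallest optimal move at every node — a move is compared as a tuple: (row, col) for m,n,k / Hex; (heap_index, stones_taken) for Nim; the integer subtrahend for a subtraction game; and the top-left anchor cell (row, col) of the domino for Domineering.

ply 1, X at 11 | -3=+1→8*; -4=+1→7
ply 2, O at 8 | -3=-1→5*; -4=-1→4
ply 3, X at 5 | -3=+1→2*; -4=+1→1
ply 4: 2 is terminal -1 (O); from 11 depth 8

PV length from [11]: 3 plies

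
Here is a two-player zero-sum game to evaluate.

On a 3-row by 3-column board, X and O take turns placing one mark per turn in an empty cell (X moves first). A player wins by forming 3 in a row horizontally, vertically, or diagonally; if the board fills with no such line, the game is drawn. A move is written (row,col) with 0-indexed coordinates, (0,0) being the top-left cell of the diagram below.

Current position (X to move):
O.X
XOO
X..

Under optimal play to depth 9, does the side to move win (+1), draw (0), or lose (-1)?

p1 X@[O.X/XOO/X..]: (0,1)[OXX/XOO/X..]-1 (2,1)[O.X/XOO/XX.]-1 (2,2)[O.X/XOO/X.X]+0*
p2 O@[O.X/XOO/X.X]: (0,1)[OOX/XOO/X.X]-1 (2,1)[O.X/XOO/XOX]+0*
p3 X@[O.X/XOO/XOX]: (0,1)[OXX/XOO/XOX]+0*
p4 O@[OXX/XOO/XOX] terminal +0; root [O.X/XOO/X..] d9

value(O.X/XOO/X.., X) = 0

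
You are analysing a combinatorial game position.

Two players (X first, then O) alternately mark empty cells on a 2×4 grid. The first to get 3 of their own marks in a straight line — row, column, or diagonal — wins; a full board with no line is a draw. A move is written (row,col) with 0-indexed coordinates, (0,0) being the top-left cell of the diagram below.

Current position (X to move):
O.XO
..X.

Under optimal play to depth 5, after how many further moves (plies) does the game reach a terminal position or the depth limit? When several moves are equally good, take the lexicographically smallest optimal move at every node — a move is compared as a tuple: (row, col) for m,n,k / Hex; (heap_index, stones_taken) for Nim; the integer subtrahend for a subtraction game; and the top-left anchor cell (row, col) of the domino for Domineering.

PV length from [O.XO/..X.]: 3 plies

p1 X@[O.XO/..X.]: (0,1)[OXXO/..X.]+0 (1,0)[O.XO/X.X.]+0 (1,1)[O.XO/.XX.]+1* (1,3)[O.XO/..XX]+0
p2 O@[O.XO/.XX.]: (0,1)[OOXO/.XX.]-1* (1,0)[O.XO/OXX.]-1 (1,3)[O.XO/.XXO]-1
p3 X@[OOXO/.XX.]: (1,0)[OOXO/XXX.]+1* (1,3)[OOXO/.XXX]+1
p4 O@[OOXO/XXX.] terminal -1; root [O.XO/..X.] d5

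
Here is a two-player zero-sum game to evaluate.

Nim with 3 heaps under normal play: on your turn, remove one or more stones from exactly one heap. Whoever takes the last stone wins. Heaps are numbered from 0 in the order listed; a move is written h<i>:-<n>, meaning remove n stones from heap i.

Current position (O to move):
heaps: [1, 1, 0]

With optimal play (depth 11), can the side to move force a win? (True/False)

p1 O@[(1,1,0)]: h0:-1[(0,1,0)]-1* h1:-1[(1,0,0)]-1
p2 X@[(0,1,0)]: h1:-1[(0,0,0)]+1*
p3 O@[(0,0,0)] terminal -1; root [(1,1,0)] d11

O winning at [(1,1,0)]: False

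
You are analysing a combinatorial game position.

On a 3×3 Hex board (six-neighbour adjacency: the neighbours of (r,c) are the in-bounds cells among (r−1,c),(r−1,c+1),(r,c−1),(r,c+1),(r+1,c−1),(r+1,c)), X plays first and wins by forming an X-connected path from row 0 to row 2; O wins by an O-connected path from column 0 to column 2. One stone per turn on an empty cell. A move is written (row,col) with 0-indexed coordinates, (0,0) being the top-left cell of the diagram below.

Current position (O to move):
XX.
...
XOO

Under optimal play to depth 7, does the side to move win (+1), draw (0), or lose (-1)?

value(XX./.../XOO, O) = -1

[XX./.../XOO] O move#1: (0,2):-1/XXO/.../XOO*, (1,0):-1/XX./O../XOO, (1,1):-1/XX./.O./XOO, (1,2):-1/XX./..O/XOO
[XXO/.../XOO] X move#2: (1,0):+1/XXO/X../XOO*, (1,1):+1/XXO/.X./XOO, (1,2):+1/XXO/..X/XOO
[XXO/X../XOO] end (terminal -1, O#3); searched XX./.../XOO to 7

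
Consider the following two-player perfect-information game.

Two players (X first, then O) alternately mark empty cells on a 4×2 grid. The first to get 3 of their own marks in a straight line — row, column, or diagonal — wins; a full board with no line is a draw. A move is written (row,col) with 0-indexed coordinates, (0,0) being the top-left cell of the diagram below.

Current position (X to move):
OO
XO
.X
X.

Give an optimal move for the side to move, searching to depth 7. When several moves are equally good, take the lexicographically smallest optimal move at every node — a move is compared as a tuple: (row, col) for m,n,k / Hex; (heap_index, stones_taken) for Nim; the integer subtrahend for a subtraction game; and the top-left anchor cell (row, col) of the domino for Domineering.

X's best at [OO/XO/.X/X.]: (2,0)

[OO/XO/.X/X.] X move#1: (2,0):+1/OO/XO/XX/X.*, (3,1):+0/OO/XO/.X/XX
[OO/XO/XX/X.] end (terminal -1, O#2); searched OO/XO/.X/X. to 7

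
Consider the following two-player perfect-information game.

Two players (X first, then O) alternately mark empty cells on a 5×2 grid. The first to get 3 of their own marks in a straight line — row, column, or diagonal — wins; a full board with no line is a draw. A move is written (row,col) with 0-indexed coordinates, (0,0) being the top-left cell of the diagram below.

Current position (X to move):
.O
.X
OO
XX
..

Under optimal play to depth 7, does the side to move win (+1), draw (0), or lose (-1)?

value(.O/.X/OO/XX/.., X) = 0

p1 X@[.O/.X/OO/XX/..]: (0,0)[XO/.X/OO/XX/..]+0* (1,0)[.O/XX/OO/XX/..]+0 (4,0)[.O/.X/OO/XX/X.]+0 (4,1)[.O/.X/OO/XX/.X]+0
p2 O@[XO/.X/OO/XX/..]: (1,0)[XO/OX/OO/XX/..]+0* (4,0)[XO/.X/OO/XX/O.]+0 (4,1)[XO/.X/OO/XX/.O]+0
p3 X@[XO/OX/OO/XX/..]: (4,0)[XO/OX/OO/XX/X.]+0* (4,1)[XO/OX/OO/XX/.X]+0
p4 O@[XO/OX/OO/XX/X.]: (4,1)[XO/OX/OO/XX/XO]+0*
p5 X@[XO/OX/OO/XX/XO] terminal +0; root [.O/.X/OO/XX/..] d7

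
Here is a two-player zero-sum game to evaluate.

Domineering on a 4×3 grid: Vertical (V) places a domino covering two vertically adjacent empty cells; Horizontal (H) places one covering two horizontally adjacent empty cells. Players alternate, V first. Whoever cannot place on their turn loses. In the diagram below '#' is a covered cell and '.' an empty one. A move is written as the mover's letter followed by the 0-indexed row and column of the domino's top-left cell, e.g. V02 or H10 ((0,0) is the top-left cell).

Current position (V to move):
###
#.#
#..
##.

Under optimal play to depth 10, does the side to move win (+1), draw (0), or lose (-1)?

value(###/#.#/#../##., V) = +1

ply 1, V at ###/#.#/#../##. | V11=+1→###/###/##./##.*; V22=+1→###/#.#/#.#/###
ply 2: ###/###/##./##. is terminal -1 (H); from ###/#.#/#../##. depth 10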